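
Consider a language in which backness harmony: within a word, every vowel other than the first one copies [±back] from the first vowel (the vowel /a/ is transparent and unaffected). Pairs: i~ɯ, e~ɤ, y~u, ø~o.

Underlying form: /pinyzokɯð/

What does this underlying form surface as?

/o/ harmonizes with /i/ ([-back]) → [ø]
/ɯ/ harmonizes with /i/ ([-back]) → [i]

[pinyzøkið]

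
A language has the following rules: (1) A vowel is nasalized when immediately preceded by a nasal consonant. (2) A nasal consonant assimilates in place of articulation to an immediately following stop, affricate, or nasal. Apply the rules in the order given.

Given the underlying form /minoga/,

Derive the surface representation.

Rule 1: /i/ after nasal /m/ → [ĩ]
Rule 1: /o/ after nasal /n/ → [õ]
After rule 1: mĩnõga
Rule 2: no segment meets the rule's conditions; no change.

[mĩnõga]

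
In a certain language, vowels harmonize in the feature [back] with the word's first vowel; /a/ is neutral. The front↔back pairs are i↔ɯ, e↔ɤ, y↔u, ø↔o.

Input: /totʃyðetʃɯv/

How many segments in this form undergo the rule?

/y/ harmonizes with /o/ ([+back]) → [u]
/e/ harmonizes with /o/ ([+back]) → [ɤ]
2 segments change.

2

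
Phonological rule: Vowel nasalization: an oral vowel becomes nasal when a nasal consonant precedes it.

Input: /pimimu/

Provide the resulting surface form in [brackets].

[pimĩmũ]

/i/ after nasal /m/ → [ĩ]
/u/ after nasal /m/ → [ũ]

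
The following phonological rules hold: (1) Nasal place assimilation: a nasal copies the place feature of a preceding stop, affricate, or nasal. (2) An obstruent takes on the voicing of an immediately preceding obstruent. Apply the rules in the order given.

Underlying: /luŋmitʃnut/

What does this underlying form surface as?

Rule 1: /m/ after /ŋ/ (velar) → [ŋ]
Rule 1: /n/ after /tʃ/ (palatal) → [ɲ]
After rule 1: luŋŋitʃɲut
Rule 2: no segment meets the rule's conditions; no change.

[luŋŋitʃɲut]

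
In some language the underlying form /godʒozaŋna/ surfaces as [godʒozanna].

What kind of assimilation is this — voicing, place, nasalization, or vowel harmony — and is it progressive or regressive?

place assimilation, regressive

/ŋ/→[n].
Each target copies a feature from the following segment, so the direction is regressive.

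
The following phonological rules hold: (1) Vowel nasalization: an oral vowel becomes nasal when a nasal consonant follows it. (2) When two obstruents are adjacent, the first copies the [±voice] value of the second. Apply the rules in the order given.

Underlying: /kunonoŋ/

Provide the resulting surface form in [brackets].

[kũnõnõŋ]

Rule 1: /u/ before nasal /n/ → [ũ]
Rule 1: /o/ before nasal /n/ → [õ]
Rule 1: /o/ before nasal /ŋ/ → [õ]
After rule 1: kũnõnõŋ
Rule 2: no segment meets the rule's conditions; no change.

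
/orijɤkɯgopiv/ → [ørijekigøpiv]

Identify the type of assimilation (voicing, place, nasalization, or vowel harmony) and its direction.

/o/→[ø] /ɤ/→[e] /ɯ/→[i] /o/→[ø].
Vowels agree with the last vowel, so the harmony is regressive.

vowel harmony, regressive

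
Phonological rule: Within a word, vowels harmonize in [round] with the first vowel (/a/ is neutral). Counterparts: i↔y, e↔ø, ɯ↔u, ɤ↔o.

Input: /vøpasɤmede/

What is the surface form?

[vøpasomødø]

/ɤ/ harmonizes with /ø/ ([+round]) → [o]
/e/ harmonizes with /ø/ ([+round]) → [ø]
/e/ harmonizes with /ø/ ([+round]) → [ø]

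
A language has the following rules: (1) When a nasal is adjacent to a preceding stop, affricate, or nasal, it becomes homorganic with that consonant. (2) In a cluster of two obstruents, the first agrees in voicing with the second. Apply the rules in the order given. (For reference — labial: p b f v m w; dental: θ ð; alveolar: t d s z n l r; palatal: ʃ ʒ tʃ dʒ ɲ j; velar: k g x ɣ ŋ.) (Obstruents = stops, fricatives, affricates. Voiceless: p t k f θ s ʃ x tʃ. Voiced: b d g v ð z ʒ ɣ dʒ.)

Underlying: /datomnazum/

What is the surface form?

Rule 1: /n/ after /m/ (labial) → [m]
After rule 1: datommazum
Rule 2: no segment meets the rule's conditions; no change.

[datommazum]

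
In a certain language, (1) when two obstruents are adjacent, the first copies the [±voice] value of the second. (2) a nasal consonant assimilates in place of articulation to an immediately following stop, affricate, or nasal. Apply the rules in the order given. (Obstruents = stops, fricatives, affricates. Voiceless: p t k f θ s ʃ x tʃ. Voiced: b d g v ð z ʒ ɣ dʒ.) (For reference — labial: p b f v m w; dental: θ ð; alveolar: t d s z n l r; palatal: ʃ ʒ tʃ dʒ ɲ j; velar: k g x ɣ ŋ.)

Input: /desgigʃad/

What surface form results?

Rule 1: /s/ before /g/ (voiced) → [z]
Rule 1: /g/ before /ʃ/ (voiceless) → [k]
After rule 1: dezgikʃad
Rule 2: no segment meets the rule's conditions; no change.

[dezgikʃad]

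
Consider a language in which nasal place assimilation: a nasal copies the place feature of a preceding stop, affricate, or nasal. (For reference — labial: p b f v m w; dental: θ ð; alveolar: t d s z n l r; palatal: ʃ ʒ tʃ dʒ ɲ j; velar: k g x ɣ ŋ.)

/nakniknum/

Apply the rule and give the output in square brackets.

[nakŋikŋum]

/n/ after /k/ (velar) → [ŋ]
/n/ after /k/ (velar) → [ŋ]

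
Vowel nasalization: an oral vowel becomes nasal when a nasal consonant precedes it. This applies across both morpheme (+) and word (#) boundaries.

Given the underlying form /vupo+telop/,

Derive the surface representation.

[vupo+telop]

no segment meets the rule's conditions; no change.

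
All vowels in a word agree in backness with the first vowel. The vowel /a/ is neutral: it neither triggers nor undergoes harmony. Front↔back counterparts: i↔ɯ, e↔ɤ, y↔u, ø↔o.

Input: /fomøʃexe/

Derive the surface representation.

/ø/ harmonizes with /o/ ([+back]) → [o]
/e/ harmonizes with /o/ ([+back]) → [ɤ]
/e/ harmonizes with /o/ ([+back]) → [ɤ]

[fomoʃɤxɤ]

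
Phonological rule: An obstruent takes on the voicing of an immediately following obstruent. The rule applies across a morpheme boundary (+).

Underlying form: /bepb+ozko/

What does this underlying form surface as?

[bebb+osko]

/p/ before /b/ (voiced) → [b]
/z/ before /k/ (voiceless) → [s]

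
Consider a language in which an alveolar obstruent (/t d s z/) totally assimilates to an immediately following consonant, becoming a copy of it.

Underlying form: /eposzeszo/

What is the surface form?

[epozzezzo]

/s/ before /z/ → [z] (total assimilation)
/s/ before /z/ → [z] (total assimilation)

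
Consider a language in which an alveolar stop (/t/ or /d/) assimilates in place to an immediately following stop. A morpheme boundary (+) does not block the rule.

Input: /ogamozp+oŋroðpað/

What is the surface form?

no segment meets the rule's conditions; no change.

[ogamozp+oŋroðpað]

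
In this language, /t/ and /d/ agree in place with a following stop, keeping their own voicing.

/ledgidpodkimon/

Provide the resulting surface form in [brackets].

/d/ before /g/ (velar) → [g]
/d/ before /p/ (labial) → [b]
/d/ before /k/ (velar) → [g]

[leggibpogkimon]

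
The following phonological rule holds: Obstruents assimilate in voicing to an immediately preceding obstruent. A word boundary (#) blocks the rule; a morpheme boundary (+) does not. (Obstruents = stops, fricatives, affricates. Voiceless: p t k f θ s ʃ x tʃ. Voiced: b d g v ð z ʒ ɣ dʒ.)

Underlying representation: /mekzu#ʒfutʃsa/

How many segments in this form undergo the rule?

/z/ after /k/ (voiceless) → [s]
/f/ after /ʒ/ (voiced) → [v]
2 segments change.

2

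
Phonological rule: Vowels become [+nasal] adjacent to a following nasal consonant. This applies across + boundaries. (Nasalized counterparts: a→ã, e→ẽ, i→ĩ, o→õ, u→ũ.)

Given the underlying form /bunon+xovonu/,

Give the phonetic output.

/u/ before nasal /n/ → [ũ]
/o/ before nasal /n/ → [õ]
/o/ before nasal /n/ → [õ]

[bũnõn+xovõnu]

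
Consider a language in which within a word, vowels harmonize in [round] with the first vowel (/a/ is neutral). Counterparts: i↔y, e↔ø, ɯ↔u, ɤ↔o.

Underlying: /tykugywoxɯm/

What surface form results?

[tykugywoxum]

/ɯ/ harmonizes with /y/ ([+round]) → [u]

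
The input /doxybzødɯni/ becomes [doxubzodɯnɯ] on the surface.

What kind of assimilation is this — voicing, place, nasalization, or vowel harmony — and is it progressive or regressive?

vowel harmony, progressive

/y/→[u] /ø/→[o] /i/→[ɯ].
Vowels agree with the first vowel, so the harmony is progressive.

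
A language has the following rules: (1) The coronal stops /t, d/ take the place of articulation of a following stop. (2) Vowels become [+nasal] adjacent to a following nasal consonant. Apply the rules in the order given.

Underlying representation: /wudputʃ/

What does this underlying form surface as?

Rule 1: /d/ before /p/ (labial) → [b]
After rule 1: wubputʃ
Rule 2: no segment meets the rule's conditions; no change.

[wubputʃ]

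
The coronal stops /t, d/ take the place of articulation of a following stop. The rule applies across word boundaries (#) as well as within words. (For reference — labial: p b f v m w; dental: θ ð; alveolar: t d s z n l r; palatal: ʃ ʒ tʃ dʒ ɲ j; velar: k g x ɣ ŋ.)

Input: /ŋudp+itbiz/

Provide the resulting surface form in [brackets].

/d/ before /p/ (labial) → [b]
/t/ before /b/ (labial) → [p]

[ŋubp+ipbiz]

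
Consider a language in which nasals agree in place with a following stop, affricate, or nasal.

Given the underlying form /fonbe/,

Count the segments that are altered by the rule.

1

/n/ before /b/ (labial) → [m]
1 segment changes.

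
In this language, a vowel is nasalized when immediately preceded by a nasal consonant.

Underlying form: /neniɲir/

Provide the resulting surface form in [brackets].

[nẽnĩɲĩr]

/e/ after nasal /n/ → [ẽ]
/i/ after nasal /n/ → [ĩ]
/i/ after nasal /ɲ/ → [ĩ]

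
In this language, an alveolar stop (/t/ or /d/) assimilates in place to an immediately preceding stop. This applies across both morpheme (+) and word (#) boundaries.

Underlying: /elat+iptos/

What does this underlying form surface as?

[elat+ippos]

/t/ after /p/ (labial) → [p]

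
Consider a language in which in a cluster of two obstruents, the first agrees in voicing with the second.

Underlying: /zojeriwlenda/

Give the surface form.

no segment meets the rule's conditions; no change.

[zojeriwlenda]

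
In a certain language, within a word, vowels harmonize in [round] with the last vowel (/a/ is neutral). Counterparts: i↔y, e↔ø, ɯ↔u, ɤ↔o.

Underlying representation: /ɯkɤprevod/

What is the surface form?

[ukoprøvod]

/ɯ/ harmonizes with /o/ ([+round]) → [u]
/ɤ/ harmonizes with /o/ ([+round]) → [o]
/e/ harmonizes with /o/ ([+round]) → [ø]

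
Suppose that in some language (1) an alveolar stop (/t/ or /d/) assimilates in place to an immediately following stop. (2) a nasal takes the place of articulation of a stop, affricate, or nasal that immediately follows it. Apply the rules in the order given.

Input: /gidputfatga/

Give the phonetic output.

Rule 1: /d/ before /p/ (labial) → [b]
Rule 1: /t/ before /g/ (velar) → [k]
After rule 1: gibputfakga
Rule 2: no segment meets the rule's conditions; no change.

[gibputfakga]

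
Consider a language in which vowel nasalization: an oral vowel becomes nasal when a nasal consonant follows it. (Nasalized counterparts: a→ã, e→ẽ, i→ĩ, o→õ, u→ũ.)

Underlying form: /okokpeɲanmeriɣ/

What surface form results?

[okokpẽɲãnmeriɣ]

/e/ before nasal /ɲ/ → [ẽ]
/a/ before nasal /n/ → [ã]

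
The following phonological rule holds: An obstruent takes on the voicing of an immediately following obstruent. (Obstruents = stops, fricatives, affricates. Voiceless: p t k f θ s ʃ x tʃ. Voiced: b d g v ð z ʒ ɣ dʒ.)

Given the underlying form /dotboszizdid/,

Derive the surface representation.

/t/ before /b/ (voiced) → [d]
/s/ before /z/ (voiced) → [z]

[dodbozzizdid]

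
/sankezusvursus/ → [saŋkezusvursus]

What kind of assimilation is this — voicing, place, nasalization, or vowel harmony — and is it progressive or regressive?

place assimilation, regressive

/n/→[ŋ].
Each target copies a feature from the following segment, so the direction is regressive.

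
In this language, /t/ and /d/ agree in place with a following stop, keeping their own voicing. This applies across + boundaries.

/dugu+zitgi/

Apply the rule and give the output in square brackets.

/t/ before /g/ (velar) → [k]

[dugu+zikgi]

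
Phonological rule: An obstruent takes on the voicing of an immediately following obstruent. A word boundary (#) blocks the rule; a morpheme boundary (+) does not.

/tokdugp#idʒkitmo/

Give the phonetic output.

/k/ before /d/ (voiced) → [g]
/g/ before /p/ (voiceless) → [k]
/dʒ/ before /k/ (voiceless) → [tʃ]

[togdukp#itʃkitmo]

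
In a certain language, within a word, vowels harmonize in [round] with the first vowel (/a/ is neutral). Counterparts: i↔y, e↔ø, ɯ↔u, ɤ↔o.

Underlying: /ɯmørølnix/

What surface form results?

/ø/ harmonizes with /ɯ/ ([-round]) → [e]
/ø/ harmonizes with /ɯ/ ([-round]) → [e]

[ɯmerelnix]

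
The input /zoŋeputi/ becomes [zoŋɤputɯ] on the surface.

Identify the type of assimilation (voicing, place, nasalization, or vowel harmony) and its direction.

vowel harmony, progressive

/e/→[ɤ] /i/→[ɯ].
Vowels agree with the first vowel, so the harmony is progressive.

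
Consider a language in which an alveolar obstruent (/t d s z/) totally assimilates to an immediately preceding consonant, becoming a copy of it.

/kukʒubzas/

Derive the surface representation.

[kukʒubbas]

/z/ after /b/ → [b] (total assimilation)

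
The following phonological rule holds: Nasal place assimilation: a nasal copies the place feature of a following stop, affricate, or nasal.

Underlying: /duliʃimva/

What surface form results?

[duliʃimva]

no segment meets the rule's conditions; no change.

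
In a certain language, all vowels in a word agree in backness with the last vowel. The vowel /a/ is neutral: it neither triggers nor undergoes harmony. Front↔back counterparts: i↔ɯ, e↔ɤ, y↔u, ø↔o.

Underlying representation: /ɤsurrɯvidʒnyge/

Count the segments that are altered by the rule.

/ɤ/ harmonizes with /e/ ([-back]) → [e]
/u/ harmonizes with /e/ ([-back]) → [y]
/ɯ/ harmonizes with /e/ ([-back]) → [i]
3 segments change.

3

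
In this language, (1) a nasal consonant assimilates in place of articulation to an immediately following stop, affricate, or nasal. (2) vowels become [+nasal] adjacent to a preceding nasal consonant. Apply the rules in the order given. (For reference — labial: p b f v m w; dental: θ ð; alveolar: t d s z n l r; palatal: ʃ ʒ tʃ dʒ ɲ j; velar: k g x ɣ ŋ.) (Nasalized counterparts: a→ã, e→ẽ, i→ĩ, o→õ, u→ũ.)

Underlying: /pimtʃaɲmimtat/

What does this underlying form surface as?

Rule 1: /m/ before /tʃ/ (palatal) → [ɲ]
Rule 1: /ɲ/ before /m/ (labial) → [m]
Rule 1: /m/ before /t/ (alveolar) → [n]
After rule 1: piɲtʃammintat
Rule 2: /i/ after nasal /m/ → [ĩ]

[piɲtʃammĩntat]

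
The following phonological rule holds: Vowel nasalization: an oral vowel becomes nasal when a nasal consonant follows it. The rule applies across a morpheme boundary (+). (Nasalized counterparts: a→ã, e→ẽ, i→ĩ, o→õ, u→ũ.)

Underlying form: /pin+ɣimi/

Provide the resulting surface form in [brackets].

/i/ before nasal /n/ → [ĩ]
/i/ before nasal /m/ → [ĩ]

[pĩn+ɣĩmi]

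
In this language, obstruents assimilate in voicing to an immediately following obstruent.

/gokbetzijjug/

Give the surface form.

/k/ before /b/ (voiced) → [g]
/t/ before /z/ (voiced) → [d]

[gogbedzijjug]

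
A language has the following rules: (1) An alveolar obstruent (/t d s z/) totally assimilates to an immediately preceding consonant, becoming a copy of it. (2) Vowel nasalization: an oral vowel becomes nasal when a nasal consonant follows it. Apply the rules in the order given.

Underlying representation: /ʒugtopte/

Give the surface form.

[ʒuggoppe]

Rule 1: /t/ after /g/ → [g] (total assimilation)
Rule 1: /t/ after /p/ → [p] (total assimilation)
After rule 1: ʒuggoppe
Rule 2: no segment meets the rule's conditions; no change.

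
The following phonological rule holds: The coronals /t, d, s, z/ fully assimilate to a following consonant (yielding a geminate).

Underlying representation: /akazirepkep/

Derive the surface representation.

[akazirepkep]

no segment meets the rule's conditions; no change.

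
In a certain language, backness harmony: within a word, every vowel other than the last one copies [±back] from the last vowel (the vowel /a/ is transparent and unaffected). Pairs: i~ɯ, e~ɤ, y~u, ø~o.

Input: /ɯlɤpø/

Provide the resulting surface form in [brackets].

[ilepø]

/ɯ/ harmonizes with /ø/ ([-back]) → [i]
/ɤ/ harmonizes with /ø/ ([-back]) → [e]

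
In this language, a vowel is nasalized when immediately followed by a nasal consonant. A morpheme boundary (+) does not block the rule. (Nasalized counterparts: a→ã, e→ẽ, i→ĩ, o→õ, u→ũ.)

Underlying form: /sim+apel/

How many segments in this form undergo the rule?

/i/ before nasal /m/ → [ĩ]
1 segment changes.

1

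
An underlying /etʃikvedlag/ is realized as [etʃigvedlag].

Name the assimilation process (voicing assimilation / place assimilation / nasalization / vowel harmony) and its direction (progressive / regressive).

voicing assimilation, regressive

/k/→[g].
Each target copies a feature from the following segment, so the direction is regressive.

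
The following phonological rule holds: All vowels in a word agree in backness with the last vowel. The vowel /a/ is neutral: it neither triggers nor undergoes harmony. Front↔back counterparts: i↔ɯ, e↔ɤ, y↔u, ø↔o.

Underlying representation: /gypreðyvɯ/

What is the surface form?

/y/ harmonizes with /ɯ/ ([+back]) → [u]
/e/ harmonizes with /ɯ/ ([+back]) → [ɤ]
/y/ harmonizes with /ɯ/ ([+back]) → [u]

[guprɤðuvɯ]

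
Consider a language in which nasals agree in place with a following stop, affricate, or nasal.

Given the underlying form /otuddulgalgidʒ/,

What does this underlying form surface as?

no segment meets the rule's conditions; no change.

[otuddulgalgidʒ]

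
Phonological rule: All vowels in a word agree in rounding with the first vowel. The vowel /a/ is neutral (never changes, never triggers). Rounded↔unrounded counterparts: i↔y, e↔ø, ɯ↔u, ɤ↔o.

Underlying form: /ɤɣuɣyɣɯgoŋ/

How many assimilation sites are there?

3

/u/ harmonizes with /ɤ/ ([-round]) → [ɯ]
/y/ harmonizes with /ɤ/ ([-round]) → [i]
/o/ harmonizes with /ɤ/ ([-round]) → [ɤ]
3 segments change.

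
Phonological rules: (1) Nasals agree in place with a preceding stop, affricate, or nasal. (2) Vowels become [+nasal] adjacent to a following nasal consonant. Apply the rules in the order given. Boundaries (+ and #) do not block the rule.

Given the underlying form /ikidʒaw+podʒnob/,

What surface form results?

[ikidʒaw+podʒɲob]

Rule 1: /n/ after /dʒ/ (palatal) → [ɲ]
After rule 1: ikidʒaw+podʒɲob
Rule 2: no segment meets the rule's conditions; no change.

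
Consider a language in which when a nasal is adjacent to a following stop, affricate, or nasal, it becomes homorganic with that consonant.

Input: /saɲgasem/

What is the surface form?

[saŋgasem]

/ɲ/ before /g/ (velar) → [ŋ]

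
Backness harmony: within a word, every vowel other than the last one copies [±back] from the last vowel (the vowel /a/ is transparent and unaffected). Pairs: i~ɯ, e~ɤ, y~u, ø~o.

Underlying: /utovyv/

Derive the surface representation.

/u/ harmonizes with /y/ ([-back]) → [y]
/o/ harmonizes with /y/ ([-back]) → [ø]

[ytøvyv]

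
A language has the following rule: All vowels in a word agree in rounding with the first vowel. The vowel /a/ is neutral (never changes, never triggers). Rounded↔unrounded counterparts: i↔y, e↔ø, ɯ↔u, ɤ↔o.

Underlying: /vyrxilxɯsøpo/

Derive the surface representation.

[vyrxylxusøpo]

/i/ harmonizes with /y/ ([+round]) → [y]
/ɯ/ harmonizes with /y/ ([+round]) → [u]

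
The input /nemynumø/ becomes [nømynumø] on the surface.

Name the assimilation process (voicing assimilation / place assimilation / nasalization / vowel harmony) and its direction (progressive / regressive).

vowel harmony, regressive

/e/→[ø].
Vowels agree with the last vowel, so the harmony is regressive.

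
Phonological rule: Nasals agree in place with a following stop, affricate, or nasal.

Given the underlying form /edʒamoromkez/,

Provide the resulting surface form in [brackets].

/m/ before /k/ (velar) → [ŋ]

[edʒamoroŋkez]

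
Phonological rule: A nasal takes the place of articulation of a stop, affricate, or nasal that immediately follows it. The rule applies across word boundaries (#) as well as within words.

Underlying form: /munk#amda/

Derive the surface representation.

[muŋk#anda]

/n/ before /k/ (velar) → [ŋ]
/m/ before /d/ (alveolar) → [n]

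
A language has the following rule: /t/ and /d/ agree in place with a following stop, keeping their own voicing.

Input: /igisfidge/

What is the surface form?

/d/ before /g/ (velar) → [g]

[igisfigge]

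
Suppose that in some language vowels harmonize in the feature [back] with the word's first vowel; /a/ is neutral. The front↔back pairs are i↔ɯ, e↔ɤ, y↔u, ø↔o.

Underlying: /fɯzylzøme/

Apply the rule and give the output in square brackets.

/y/ harmonizes with /ɯ/ ([+back]) → [u]
/ø/ harmonizes with /ɯ/ ([+back]) → [o]
/e/ harmonizes with /ɯ/ ([+back]) → [ɤ]

[fɯzulzomɤ]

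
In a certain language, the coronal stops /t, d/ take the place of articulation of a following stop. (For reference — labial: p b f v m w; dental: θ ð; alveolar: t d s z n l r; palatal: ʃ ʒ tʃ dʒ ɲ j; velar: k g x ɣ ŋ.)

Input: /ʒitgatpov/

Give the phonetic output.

[ʒikgappov]

/t/ before /g/ (velar) → [k]
/t/ before /p/ (labial) → [p]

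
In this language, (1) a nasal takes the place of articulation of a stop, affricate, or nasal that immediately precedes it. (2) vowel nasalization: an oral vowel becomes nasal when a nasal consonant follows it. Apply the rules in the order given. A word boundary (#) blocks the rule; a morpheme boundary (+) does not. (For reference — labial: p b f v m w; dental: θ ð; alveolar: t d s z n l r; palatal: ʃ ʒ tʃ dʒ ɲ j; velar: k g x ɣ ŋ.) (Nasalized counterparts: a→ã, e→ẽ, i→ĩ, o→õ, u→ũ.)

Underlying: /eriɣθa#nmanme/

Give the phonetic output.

Rule 1: /m/ after /n/ (alveolar) → [n]
Rule 1: /m/ after /n/ (alveolar) → [n]
After rule 1: eriɣθa#nnanne
Rule 2: /a/ before nasal /n/ → [ã]

[eriɣθa#nnãnne]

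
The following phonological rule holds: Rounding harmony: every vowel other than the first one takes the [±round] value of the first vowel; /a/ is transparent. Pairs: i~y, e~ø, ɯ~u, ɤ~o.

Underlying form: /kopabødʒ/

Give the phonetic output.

no segment meets the rule's conditions; no change.

[kopabødʒ]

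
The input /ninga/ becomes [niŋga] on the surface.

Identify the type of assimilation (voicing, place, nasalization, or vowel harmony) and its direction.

/n/→[ŋ].
Each target copies a feature from the following segment, so the direction is regressive.

place assimilation, regressive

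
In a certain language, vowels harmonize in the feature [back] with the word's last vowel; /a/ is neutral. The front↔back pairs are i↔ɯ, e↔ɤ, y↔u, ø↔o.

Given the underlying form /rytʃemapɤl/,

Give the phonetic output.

/y/ harmonizes with /ɤ/ ([+back]) → [u]
/e/ harmonizes with /ɤ/ ([+back]) → [ɤ]

[rutʃɤmapɤl]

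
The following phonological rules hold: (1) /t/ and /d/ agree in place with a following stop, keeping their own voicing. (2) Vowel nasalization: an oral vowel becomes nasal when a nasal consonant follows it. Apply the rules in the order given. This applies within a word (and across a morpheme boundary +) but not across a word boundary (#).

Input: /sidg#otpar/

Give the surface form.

[sigg#oppar]

Rule 1: /d/ before /g/ (velar) → [g]
Rule 1: /t/ before /p/ (labial) → [p]
After rule 1: sigg#oppar
Rule 2: no segment meets the rule's conditions; no change.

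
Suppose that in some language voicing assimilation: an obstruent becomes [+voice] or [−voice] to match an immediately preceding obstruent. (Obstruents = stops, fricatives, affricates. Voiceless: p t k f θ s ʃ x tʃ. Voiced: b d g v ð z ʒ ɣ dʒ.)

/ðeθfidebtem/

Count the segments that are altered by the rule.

/t/ after /b/ (voiced) → [d]
1 segment changes.

1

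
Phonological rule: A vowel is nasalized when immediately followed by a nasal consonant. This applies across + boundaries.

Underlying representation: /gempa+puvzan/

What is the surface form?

/e/ before nasal /m/ → [ẽ]
/a/ before nasal /n/ → [ã]

[gẽmpa+puvzãn]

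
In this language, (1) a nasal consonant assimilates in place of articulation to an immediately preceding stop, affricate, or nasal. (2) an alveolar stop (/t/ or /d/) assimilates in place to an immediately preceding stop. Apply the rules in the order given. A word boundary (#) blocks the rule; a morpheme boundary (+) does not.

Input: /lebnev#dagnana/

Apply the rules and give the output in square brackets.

[lebmev#dagŋana]

Rule 1: /n/ after /b/ (labial) → [m]
Rule 1: /n/ after /g/ (velar) → [ŋ]
After rule 1: lebmev#dagŋana
Rule 2: no segment meets the rule's conditions; no change.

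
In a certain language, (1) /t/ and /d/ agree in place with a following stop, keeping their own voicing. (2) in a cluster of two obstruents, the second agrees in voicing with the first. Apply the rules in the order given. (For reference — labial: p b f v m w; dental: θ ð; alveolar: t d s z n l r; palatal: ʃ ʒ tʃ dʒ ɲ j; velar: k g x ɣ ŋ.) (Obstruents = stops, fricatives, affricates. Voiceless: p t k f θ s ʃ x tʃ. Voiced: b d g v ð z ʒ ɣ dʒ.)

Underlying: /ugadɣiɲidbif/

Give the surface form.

Rule 1: /d/ before /b/ (labial) → [b]
After rule 1: ugadɣiɲibbif
Rule 2: no segment meets the rule's conditions; no change.

[ugadɣiɲibbif]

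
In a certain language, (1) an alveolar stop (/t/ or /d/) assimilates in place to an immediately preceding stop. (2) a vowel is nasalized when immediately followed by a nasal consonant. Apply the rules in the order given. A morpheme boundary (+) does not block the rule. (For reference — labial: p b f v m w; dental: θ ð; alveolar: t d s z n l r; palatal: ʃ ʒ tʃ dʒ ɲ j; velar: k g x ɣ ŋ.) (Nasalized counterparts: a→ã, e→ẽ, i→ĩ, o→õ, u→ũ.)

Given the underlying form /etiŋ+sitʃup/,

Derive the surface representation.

Rule 1: no segment meets the rule's conditions; no change.
After rule 1: etiŋ+sitʃup
Rule 2: /i/ before nasal /ŋ/ → [ĩ]

[etĩŋ+sitʃup]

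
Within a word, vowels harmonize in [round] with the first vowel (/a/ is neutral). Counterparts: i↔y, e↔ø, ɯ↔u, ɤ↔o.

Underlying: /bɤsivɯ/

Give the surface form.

[bɤsivɯ]

no segment meets the rule's conditions; no change.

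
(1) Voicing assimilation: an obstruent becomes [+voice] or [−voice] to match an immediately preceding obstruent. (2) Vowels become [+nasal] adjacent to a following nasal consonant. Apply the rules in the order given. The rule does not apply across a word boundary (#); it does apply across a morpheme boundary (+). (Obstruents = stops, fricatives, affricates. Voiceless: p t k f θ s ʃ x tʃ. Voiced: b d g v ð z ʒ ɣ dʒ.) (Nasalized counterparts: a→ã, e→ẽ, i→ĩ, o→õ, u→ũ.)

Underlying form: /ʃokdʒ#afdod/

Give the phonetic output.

[ʃoktʃ#aftod]

Rule 1: /dʒ/ after /k/ (voiceless) → [tʃ]
Rule 1: /d/ after /f/ (voiceless) → [t]
After rule 1: ʃoktʃ#aftod
Rule 2: no segment meets the rule's conditions; no change.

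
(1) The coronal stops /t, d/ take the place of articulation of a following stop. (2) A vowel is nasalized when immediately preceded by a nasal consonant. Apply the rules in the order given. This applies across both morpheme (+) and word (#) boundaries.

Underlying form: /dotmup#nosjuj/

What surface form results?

Rule 1: no segment meets the rule's conditions; no change.
After rule 1: dotmup#nosjuj
Rule 2: /u/ after nasal /m/ → [ũ]
Rule 2: /o/ after nasal /n/ → [õ]

[dotmũp#nõsjuj]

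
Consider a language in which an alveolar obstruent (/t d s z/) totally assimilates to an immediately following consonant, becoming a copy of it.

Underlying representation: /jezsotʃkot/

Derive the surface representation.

[jessotʃkot]

/z/ before /s/ → [s] (total assimilation)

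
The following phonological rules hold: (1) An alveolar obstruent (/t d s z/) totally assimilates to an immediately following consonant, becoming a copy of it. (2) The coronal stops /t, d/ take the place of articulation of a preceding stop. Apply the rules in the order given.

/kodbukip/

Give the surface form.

Rule 1: /d/ before /b/ → [b] (total assimilation)
After rule 1: kobbukip
Rule 2: no segment meets the rule's conditions; no change.

[kobbukip]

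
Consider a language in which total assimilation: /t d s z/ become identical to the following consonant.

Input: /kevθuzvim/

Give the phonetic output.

[kevθuvvim]

/z/ before /v/ → [v] (total assimilation)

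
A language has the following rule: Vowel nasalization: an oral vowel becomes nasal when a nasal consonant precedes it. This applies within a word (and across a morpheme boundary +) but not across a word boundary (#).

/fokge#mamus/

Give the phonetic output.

[fokge#mãmũs]

/a/ after nasal /m/ → [ã]
/u/ after nasal /m/ → [ũ]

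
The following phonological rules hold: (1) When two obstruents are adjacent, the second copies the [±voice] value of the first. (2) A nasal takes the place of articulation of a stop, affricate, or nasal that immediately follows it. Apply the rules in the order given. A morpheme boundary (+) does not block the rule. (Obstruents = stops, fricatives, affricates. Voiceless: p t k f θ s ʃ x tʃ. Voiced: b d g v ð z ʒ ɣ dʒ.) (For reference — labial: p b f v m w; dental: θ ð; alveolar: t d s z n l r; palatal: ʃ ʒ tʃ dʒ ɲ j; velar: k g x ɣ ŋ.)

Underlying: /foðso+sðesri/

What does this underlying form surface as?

Rule 1: /s/ after /ð/ (voiced) → [z]
Rule 1: /ð/ after /s/ (voiceless) → [θ]
After rule 1: foðzo+sθesri
Rule 2: no segment meets the rule's conditions; no change.

[foðzo+sθesri]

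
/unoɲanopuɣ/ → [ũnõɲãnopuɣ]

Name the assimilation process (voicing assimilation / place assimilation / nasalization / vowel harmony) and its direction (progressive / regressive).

/u/→[ũ] /o/→[õ] /a/→[ã].
Each target copies a feature from the following segment, so the direction is regressive.

nasalization, regressive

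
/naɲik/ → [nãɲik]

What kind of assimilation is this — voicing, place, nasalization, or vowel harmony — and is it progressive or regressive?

/a/→[ã].
Each target copies a feature from the following segment, so the direction is regressive.

nasalization, regressive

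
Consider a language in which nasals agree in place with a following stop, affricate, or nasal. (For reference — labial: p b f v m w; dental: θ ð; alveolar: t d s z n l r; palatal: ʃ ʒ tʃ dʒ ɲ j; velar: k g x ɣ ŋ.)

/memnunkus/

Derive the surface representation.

[mennuŋkus]

/m/ before /n/ (alveolar) → [n]
/n/ before /k/ (velar) → [ŋ]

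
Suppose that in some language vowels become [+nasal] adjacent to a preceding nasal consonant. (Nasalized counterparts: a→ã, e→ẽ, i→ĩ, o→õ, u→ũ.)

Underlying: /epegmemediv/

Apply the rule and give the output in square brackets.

/e/ after nasal /m/ → [ẽ]
/e/ after nasal /m/ → [ẽ]

[epegmẽmẽdiv]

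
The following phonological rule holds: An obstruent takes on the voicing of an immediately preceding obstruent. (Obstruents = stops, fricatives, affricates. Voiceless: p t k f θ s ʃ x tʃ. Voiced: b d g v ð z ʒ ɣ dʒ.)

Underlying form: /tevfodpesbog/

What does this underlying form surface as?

/f/ after /v/ (voiced) → [v]
/p/ after /d/ (voiced) → [b]
/b/ after /s/ (voiceless) → [p]

[tevvodbespog]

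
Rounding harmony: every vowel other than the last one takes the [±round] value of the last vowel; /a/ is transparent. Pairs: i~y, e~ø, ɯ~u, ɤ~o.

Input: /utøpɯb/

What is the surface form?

/u/ harmonizes with /ɯ/ ([-round]) → [ɯ]
/ø/ harmonizes with /ɯ/ ([-round]) → [e]

[ɯtepɯb]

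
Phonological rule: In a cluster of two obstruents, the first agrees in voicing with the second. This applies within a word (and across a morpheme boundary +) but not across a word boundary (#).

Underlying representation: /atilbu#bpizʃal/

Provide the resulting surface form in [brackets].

[atilbu#ppisʃal]

/b/ before /p/ (voiceless) → [p]
/z/ before /ʃ/ (voiceless) → [s]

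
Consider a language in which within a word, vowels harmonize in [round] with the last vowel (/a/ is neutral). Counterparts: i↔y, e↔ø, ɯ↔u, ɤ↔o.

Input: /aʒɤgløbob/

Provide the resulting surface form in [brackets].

/ɤ/ harmonizes with /o/ ([+round]) → [o]

[aʒogløbob]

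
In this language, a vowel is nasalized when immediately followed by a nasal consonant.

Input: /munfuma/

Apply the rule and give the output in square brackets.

[mũnfũma]

/u/ before nasal /n/ → [ũ]
/u/ before nasal /m/ → [ũ]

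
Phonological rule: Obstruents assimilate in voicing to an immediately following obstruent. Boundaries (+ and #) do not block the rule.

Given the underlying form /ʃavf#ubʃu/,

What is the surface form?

[ʃaff#upʃu]

/v/ before /f/ (voiceless) → [f]
/b/ before /ʃ/ (voiceless) → [p]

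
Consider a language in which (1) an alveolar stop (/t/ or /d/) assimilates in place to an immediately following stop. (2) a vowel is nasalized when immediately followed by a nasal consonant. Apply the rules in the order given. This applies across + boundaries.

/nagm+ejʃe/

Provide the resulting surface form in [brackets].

[nagm+ejʃe]

Rule 1: no segment meets the rule's conditions; no change.
After rule 1: nagm+ejʃe
Rule 2: no segment meets the rule's conditions; no change.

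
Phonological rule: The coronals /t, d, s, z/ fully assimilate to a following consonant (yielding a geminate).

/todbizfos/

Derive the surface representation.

/d/ before /b/ → [b] (total assimilation)
/z/ before /f/ → [f] (total assimilation)

[tobbiffos]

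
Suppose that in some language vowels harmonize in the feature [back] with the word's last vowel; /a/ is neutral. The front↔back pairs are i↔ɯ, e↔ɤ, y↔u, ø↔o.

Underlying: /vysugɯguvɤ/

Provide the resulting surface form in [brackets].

[vusugɯguvɤ]

/y/ harmonizes with /ɤ/ ([+back]) → [u]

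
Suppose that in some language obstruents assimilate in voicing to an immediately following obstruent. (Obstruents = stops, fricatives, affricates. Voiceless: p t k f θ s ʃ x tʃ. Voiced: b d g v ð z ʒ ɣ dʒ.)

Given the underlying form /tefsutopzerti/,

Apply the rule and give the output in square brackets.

[tefsutobzerti]

/p/ before /z/ (voiced) → [b]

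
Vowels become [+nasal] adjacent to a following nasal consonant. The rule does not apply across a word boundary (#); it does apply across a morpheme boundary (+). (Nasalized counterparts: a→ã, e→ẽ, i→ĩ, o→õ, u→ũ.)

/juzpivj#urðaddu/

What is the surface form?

[juzpivj#urðaddu]

no segment meets the rule's conditions; no change.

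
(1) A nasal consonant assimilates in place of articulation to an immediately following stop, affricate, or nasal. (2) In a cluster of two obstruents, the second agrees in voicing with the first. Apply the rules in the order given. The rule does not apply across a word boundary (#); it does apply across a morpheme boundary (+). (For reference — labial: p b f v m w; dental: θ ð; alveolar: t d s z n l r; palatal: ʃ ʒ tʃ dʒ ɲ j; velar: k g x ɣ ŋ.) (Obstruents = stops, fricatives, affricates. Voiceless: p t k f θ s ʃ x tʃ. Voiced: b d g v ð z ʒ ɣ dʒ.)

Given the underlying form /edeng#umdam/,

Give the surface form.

Rule 1: /n/ before /g/ (velar) → [ŋ]
Rule 1: /m/ before /d/ (alveolar) → [n]
After rule 1: edeŋg#undam
Rule 2: no segment meets the rule's conditions; no change.

[edeŋg#undam]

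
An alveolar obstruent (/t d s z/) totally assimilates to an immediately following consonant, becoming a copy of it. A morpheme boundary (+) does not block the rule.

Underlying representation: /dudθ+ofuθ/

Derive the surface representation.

[duθθ+ofuθ]

/d/ before /θ/ → [θ] (total assimilation)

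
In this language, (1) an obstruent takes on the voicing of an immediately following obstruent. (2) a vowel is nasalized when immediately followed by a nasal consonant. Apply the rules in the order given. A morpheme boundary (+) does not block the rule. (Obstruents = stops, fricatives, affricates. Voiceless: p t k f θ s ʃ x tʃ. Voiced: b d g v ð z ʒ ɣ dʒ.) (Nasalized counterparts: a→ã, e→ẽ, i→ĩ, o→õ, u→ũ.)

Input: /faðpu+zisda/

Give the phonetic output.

[faθpu+zizda]

Rule 1: /ð/ before /p/ (voiceless) → [θ]
Rule 1: /s/ before /d/ (voiced) → [z]
After rule 1: faθpu+zizda
Rule 2: no segment meets the rule's conditions; no change.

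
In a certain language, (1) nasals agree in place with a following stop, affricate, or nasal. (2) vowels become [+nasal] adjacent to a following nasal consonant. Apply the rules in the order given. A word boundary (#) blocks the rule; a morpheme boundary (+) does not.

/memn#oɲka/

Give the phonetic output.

Rule 1: /m/ before /n/ (alveolar) → [n]
Rule 1: /ɲ/ before /k/ (velar) → [ŋ]
After rule 1: menn#oŋka
Rule 2: /e/ before nasal /n/ → [ẽ]
Rule 2: /o/ before nasal /ŋ/ → [õ]

[mẽnn#õŋka]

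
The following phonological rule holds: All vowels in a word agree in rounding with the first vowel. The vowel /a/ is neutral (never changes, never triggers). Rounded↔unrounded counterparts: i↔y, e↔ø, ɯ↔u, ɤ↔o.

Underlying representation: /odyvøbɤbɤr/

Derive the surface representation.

[odyvøbobor]

/ɤ/ harmonizes with /o/ ([+round]) → [o]
/ɤ/ harmonizes with /o/ ([+round]) → [o]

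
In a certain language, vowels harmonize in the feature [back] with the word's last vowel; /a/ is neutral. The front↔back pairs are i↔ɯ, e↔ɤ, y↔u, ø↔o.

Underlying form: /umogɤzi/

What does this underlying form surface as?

/u/ harmonizes with /i/ ([-back]) → [y]
/o/ harmonizes with /i/ ([-back]) → [ø]
/ɤ/ harmonizes with /i/ ([-back]) → [e]

[ymøgezi]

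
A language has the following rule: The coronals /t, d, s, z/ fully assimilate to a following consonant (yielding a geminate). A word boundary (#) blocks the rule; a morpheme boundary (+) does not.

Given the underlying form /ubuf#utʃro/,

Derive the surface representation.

no segment meets the rule's conditions; no change.

[ubuf#utʃro]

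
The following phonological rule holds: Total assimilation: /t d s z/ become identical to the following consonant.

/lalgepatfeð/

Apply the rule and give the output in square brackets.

[lalgepaffeð]

/t/ before /f/ → [f] (total assimilation)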